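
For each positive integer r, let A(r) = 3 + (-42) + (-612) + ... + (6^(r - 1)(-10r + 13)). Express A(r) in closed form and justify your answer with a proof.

We claim A(r) = 6^r(-2r + 3) - 3 for all r ≥ 1.
Base case (r = 1): A(1) = 3, and the closed form gives 3. They agree.
Inductive step: suppose the statement holds for some i ≥ 1, so A(i) = 6^i(-2i + 3) - 3.
Then A(i+1) = A(i) + (6^i(-10i + 3)) = (6^i(-2i + 3) - 3) + (6^i(-10i + 3)).
Simplifying, A(i+1) = -12·6^i·i + 6·6^i - 3 = 6^(i+1)(-2(i+1) + 3) - 3,
which is the closed form with r = i+1.
By the principle of mathematical induction, the result holds for all r ≥ 1.

A(r) = 6^r(-2r + 3) - 3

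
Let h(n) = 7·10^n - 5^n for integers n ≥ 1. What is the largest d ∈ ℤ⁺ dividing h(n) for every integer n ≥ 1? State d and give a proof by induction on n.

Computing the first values: h(1) = 65 and h(2) = 675; gcd(65, 675) = 5, so d ≤ 5.
We prove 5 | 7·10^n - 5^n for all n ≥ 1 by induction on n.
For the base case n = 1: h(1) = 65 = 5·(13), so 5 | h(1).
Inductive step: assume the claim holds for n = i, i.e. 5 | h(i). Then
h(i+1) − 10·h(i) = (7·10^(i+1) - 5^(i+1)) − 10·(7·10^i - 5^i) = (-1)·5^i·(5 − 10) = (5)·5^i. Since 5 | h(i) by the inductive hypothesis, 5 | 10·h(i); and 5 | 5 since 5 = 5·1. Therefore 5 | h(i+1).
By the principle of mathematical induction, the result holds for all n ≥ 1.
Therefore the largest such d is 5.

d = 5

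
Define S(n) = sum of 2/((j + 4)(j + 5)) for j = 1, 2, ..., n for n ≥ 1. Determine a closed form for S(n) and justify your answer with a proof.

S(n) = 2n/(5(n + 5))

We claim S(n) = 2n/(5(n + 5)) for all n ≥ 1.
Base case (n = 1): S(1) = 1/15, and the closed form gives 1/15. They agree.
For the inductive step, assume it holds for an arbitrary j ≥ 1, so S(j) = 2j/(5(j + 5)).
Then S(j+1) = S(j) + (2/((j + 5)(j + 6))) = (2j/(5(j + 5))) + (2/((j + 5)(j + 6))).
Simplifying, S(j+1) = 2(j + 1)/(5(j + 6)) = 2(j+1)/(5((j+1) + 5)),
which is the closed form with n = j+1.
By the principle of mathematical induction, the result holds for all n ≥ 1.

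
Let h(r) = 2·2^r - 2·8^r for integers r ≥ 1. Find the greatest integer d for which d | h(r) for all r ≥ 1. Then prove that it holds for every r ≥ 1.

d = 12

Computing the first values: h(1) = -12 and h(2) = -120; gcd(-12, -120) = 12, so d ≤ 12.
We prove 12 | 2·2^r - 2·8^r for all r ≥ 1 by induction on r.
Base case (r = 1): h(1) = -12 = 12·(-1), so 12 | h(1).
For the inductive step, assume it holds for an arbitrary j ≥ 1, i.e. 12 | h(j). Then
h(j+1) − 8·h(j) = (2·2^(j+1) - 2·8^(j+1)) − 8·(2·2^j - 2·8^j) = (2)·2^j·(2 − 8) = (-12)·2^j. Since 12 | h(j) by the inductive hypothesis, 12 | 8·h(j); and 12 | -12 since -12 = 12·-1. Therefore 12 | h(j+1).
This completes the induction.
Therefore the largest such d is 12.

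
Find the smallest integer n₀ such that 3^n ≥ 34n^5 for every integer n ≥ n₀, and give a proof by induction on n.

At n = 15: 14348907 < 25818750, so the inequality fails and n₀ ≥ 16. We prove 3^n ≥ 34n^5 for all n ≥ 16.
For the base case n = 16: 3^n = 43046721 and 34n^5 = 35651584, so 43046721 ≥ 35651584.
Inductive step: suppose the statement holds for some j ≥ 16, so 3^j ≥ 34j^5.
Then 3^(j + 1) = 3·(3^j) ≥ 3·(34j^5).
Also, for j ≥ 16 we have 3·(34j^5) ≥ 34(j+1)^5, since 3 ≥ (1 + 1/j)^5 for all j ≥ 16.
Combining, 3^(j + 1) ≥ 34(j+1)^5.
By the principle of mathematical induction, the result holds for all n ≥ 16.
Hence the smallest such n₀ is 16.

n₀ = 16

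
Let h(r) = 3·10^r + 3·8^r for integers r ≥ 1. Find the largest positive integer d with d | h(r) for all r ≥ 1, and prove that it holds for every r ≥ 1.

d = 6

Computing the first values: h(1) = 54 and h(2) = 492; gcd(54, 492) = 6, so d ≤ 6.
We prove 6 | 3·10^r + 3·8^r for all r ≥ 1 by induction on r.
For the base case r = 1: h(1) = 54 = 6·(9), so 6 | h(1).
Inductive step: suppose the statement holds for some j ≥ 1, i.e. 6 | h(j). Then
h(j+1) − 10·h(j) = (3·10^(j+1) + 3·8^(j+1)) − 10·(3·10^j + 3·8^j) = (3)·8^j·(8 − 10) = (-6)·8^j. Since 6 | h(j) by the inductive hypothesis, 6 | 10·h(j); and 6 | -6 since -6 = 6·-1. Therefore 6 | h(j+1).
This completes the induction.
Therefore the largest such d is 6.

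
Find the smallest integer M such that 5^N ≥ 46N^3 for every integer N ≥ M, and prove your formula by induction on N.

M = 6

At N = 5: 3125 < 5750, so the inequality fails and M ≥ 6. We prove 5^N ≥ 46N^3 for all N ≥ 6.
Base step (N = 6): 5^N = 15625 and 46N^3 = 9936, so 15625 ≥ 9936.
Suppose the result is true for N = j, so 5^j ≥ 46j^3.
Then 5^(j + 1) = 5·(5^j) ≥ 5·(46j^3).
Also, for j ≥ 6 we have 5·(46j^3) ≥ 46(j+1)^3, since 5 ≥ (1 + 1/j)^3 for all j ≥ 6.
Combining, 5^(j + 1) ≥ 46(j+1)^3.
Hence, by induction on N, the claim holds for every N ≥ 6.
Hence the smallest such M is 6.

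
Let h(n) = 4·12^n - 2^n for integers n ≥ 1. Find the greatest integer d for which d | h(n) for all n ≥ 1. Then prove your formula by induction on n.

Computing the first values: h(1) = 46 and h(2) = 572; gcd(46, 572) = 2, so d ≤ 2.
We prove 2 | 4·12^n - 2^n for all n ≥ 1 by induction on n.
When n = 1: h(1) = 46 = 2·(23), so 2 | h(1).
Inductive step: assume the claim holds for n = j, i.e. 2 | h(j). Then
h(j+1) − 12·h(j) = (4·12^(j+1) - 2^(j+1)) − 12·(4·12^j - 2^j) = (-1)·2^j·(2 − 12) = (10)·2^j. Since 2 | h(j) by the inductive hypothesis, 2 | 12·h(j); and 2 | 10 since 10 = 2·5. Therefore 2 | h(j+1).
This completes the induction.
Therefore the largest such d is 2.

d = 2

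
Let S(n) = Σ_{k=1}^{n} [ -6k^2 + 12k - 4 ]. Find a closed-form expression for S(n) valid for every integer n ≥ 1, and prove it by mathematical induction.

We claim S(n) = -n(2n^2 - 3n - 1) for all n ≥ 1.
For the base case n = 1: S(1) = 2, and the closed form gives 2. They agree.
Suppose the result is true for n = k, so S(k) = k(-2k^2 + 3k + 1).
Then S(k+1) = S(k) + (-6k^2 + 2) = (k(-2k^2 + 3k + 1)) + (-6k^2 + 2).
Simplifying, S(k+1) = -(k + 1)(2k^2 + k - 2) = -(k+1)(2(k+1)^2 - 3(k+1) - 1),
which is the closed form with n = k+1.
By induction, the statement is established for all n ≥ 1.

S(n) = -n(2n^2 - 3n - 1)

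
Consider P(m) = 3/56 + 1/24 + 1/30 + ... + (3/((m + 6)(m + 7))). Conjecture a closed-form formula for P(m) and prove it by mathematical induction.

P(m) = 3m/(7(m + 7))

We claim P(m) = 3m/(7(m + 7)) for all m ≥ 1.
Base case (m = 1): P(1) = 3/56, and the closed form gives 3/56. They agree.
For the inductive step, assume it holds for an arbitrary r ≥ 1, so P(r) = 3r/(7(r + 7)).
Then P(r+1) = P(r) + (3/((r + 7)(r + 8))) = (3r/(7(r + 7))) + (3/((r + 7)(r + 8))).
Simplifying, P(r+1) = 3(r + 1)/(7(r + 8)) = 3(r+1)/(7((r+1) + 7)),
which is the closed form with m = r+1.
By the principle of mathematical induction, the result holds for all m ≥ 1.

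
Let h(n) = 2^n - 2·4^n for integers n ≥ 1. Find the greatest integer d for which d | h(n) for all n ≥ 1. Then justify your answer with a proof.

d = 2

Computing the first values: h(1) = -6 and h(2) = -28; gcd(-6, -28) = 2, so d ≤ 2.
We prove 2 | 2^n - 2·4^n for all n ≥ 1 by induction on n.
Base step (n = 1): h(1) = -6 = 2·(-3), so 2 | h(1).
For the inductive step, assume it holds for an arbitrary i ≥ 1, i.e. 2 | h(i). Then
h(i+1) − 4·h(i) = (2^(i+1) - 2·4^(i+1)) − 4·(2^i - 2·4^i) = (1)·2^i·(2 − 4) = (-2)·2^i. Since 2 | h(i) by the inductive hypothesis, 2 | 4·h(i); and 2 | -2 since -2 = 2·-1. Therefore 2 | h(i+1).
By induction, the statement is established for all n ≥ 1.
Therefore the largest such d is 2.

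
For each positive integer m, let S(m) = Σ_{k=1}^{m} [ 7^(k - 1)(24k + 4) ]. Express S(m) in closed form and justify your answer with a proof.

We claim S(m) = 4·7^m·m for all m ≥ 1.
Base case (m = 1): S(1) = 28, and the closed form gives 28. They agree.
Inductive step: assume the claim holds for m = k, so S(k) = 4·7^k·k.
Then S(k+1) = S(k) + (7^k(24k + 28)) = (4·7^k·k) + (7^k(24k + 28)).
Simplifying, S(k+1) = 28·7^k(k + 1) = 4·7^(k+1)·(k+1),
which is the closed form with m = k+1.
By the principle of mathematical induction, the result holds for all m ≥ 1.

S(m) = 4·7^m·m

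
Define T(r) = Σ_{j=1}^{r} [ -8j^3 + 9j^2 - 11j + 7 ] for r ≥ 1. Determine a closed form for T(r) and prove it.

We claim T(r) = -r(2r^3 + r^2 + 3r - 3) for all r ≥ 1.
When r = 1: T(1) = -3, and the closed form gives -3. They agree.
Inductive step: assume the claim holds for r = j, so T(j) = j(-2j^3 - j^2 - 3j + 3).
Then T(j+1) = T(j) + (-8j^3 - 15j^2 - 17j - 3) = (j(-2j^3 - j^2 - 3j + 3)) + (-8j^3 - 15j^2 - 17j - 3).
Simplifying, T(j+1) = -(j + 1)(2j^3 + 7j^2 + 11j + 3) = -(j+1)(2(j+1)^3 + (j+1)^2 + 3(j+1) - 3),
which is the closed form with r = j+1.
This completes the induction.

T(r) = -r(2r^3 + r^2 + 3r - 3)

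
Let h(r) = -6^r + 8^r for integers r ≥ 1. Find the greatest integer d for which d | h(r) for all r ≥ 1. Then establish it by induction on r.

Computing the first values: h(1) = 2 and h(2) = 28; gcd(2, 28) = 2, so d ≤ 2.
We prove 2 | -6^r + 8^r for all r ≥ 1 by induction on r.
For the base case r = 1: h(1) = 2 = 2·(1), so 2 | h(1).
Inductive step: assume the claim holds for r = i, i.e. 2 | h(i). Then
8^{i+1} − 6^{i+1} = 8·8^i − 6·6^i = 8·(8^i − 6^i) + (2)·6^i. The first term is divisible by 2 by the inductive hypothesis, and the second term (2)·6^i is divisible by 2 since 2 | 2. Hence 2 | h(i+1).
By the principle of mathematical induction, the result holds for all r ≥ 1.
Therefore the largest such d is 2.

d = 2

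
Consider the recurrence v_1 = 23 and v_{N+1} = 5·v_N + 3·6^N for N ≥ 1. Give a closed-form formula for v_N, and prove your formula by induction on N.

v_N = 5^N + 3·6^N

Computing the first terms: v_1 = 23, v_2 = 133, v_3 = 773. This suggests v_N = 5^N + 3·6^N.
Base case (N = 1): the formula gives 23 = 23 = v_1.
Suppose the result is true for N = k, so v_k = 5^k + 3·6^k.
Then v_{k+1} = 5·v_k + 3·6^k = 5·(5^k + 3·6^k) + 3·6^k = 5^(k + 1) + 3·6^(k + 1),
which is the claimed formula at N = k+1.
Hence, by induction on N, the claim holds for every N ≥ 1.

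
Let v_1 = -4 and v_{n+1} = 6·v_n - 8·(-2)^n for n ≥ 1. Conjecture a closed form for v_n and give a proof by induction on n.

v_n = (-2)^n - 2·6^(n - 1)

Computing the first terms: v_1 = -4, v_2 = -8, v_3 = -80. This suggests v_n = (-2)^n - 2·6^(n - 1).
Base case (n = 1): the formula gives -4 = -4 = v_1.
For the inductive step, assume it holds for an arbitrary k ≥ 1, so v_k = (-2)^k - 2·6^(k - 1).
Then v_{k+1} = 6·v_k - 8·(-2)^k = 6·((-2)^k - 2·6^(k - 1)) - 8·(-2)^k = (-2)^(k + 1) - 2·6^k = (-2)^(k+1) - 2·6^((k+1) - 1),
which is the claimed formula at n = k+1.
By induction, the statement is established for all n ≥ 1.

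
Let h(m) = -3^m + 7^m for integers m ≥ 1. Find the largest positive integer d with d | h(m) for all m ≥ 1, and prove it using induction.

d = 4

Computing the first values: h(1) = 4 and h(2) = 40; gcd(4, 40) = 4, so d ≤ 4.
We prove 4 | -3^m + 7^m for all m ≥ 1 by induction on m.
Base case (m = 1): h(1) = 4 = 4·(1), so 4 | h(1).
Suppose the result is true for m = j, i.e. 4 | h(j). Then
7^{j+1} − 3^{j+1} = 7·7^j − 3·3^j = 7·(7^j − 3^j) + (4)·3^j. The first term is divisible by 4 by the inductive hypothesis, and the second term (4)·3^j is divisible by 4 since 4 | 4. Hence 4 | h(j+1).
By induction, the statement is established for all m ≥ 1.
Therefore the largest such d is 4.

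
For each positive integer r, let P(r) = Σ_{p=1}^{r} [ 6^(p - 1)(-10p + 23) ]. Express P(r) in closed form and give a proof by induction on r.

P(r) = 6^r(-2r + 5) - 5

We claim P(r) = 6^r(-2r + 5) - 5 for all r ≥ 1.
For the base case r = 1: P(1) = 13, and the closed form gives 13. They agree.
Inductive step: assume the claim holds for r = p, so P(p) = 6^p(-2p + 5) - 5.
Then P(p+1) = P(p) + (6^p(-10p + 13)) = (6^p(-2p + 5) - 5) + (6^p(-10p + 13)).
Simplifying, P(p+1) = -12·6^p·p + 18·6^p - 5 = 6^(p+1)(-2(p+1) + 5) - 5,
which is the closed form with r = p+1.
By induction, the statement is established for all r ≥ 1.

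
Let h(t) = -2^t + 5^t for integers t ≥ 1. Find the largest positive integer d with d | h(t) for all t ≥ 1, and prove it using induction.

Computing the first values: h(1) = 3 and h(2) = 21; gcd(3, 21) = 3, so d ≤ 3.
We prove 3 | -2^t + 5^t for all t ≥ 1 by induction on t.
For the base case t = 1: h(1) = 3 = 3·(1), so 3 | h(1).
Inductive step: assume the claim holds for t = m, i.e. 3 | h(m). Then
5^{m+1} − 2^{m+1} = 5·5^m − 2·2^m = 5·(5^m − 2^m) + (3)·2^m. The first term is divisible by 3 by the inductive hypothesis, and the second term (3)·2^m is divisible by 3 since 3 | 3. Hence 3 | h(m+1).
Hence, by induction on t, the claim holds for every t ≥ 1.
Therefore the largest such d is 3.

d = 3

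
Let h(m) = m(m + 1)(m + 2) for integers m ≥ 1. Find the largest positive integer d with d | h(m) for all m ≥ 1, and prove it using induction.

Computing the first values: h(1) = 6 and h(2) = 24; gcd(6, 24) = 6, so d ≤ 6.
We prove 6 | m(m + 1)(m + 2) for all m ≥ 1 by induction on m.
Base case (m = 1): h(1) = 6 = 6·(1), so 6 | h(1).
Inductive step: assume the claim holds for m = j, i.e. 6 | h(j). Then
h(j+1) − h(j) = (j+1)·(j+2)·(j+3) − j·(j+1)·(j+2) = (j+1)·(j+2)·[(j+3) − j] = 3·(j+1)·(j+2). The product of 2 consecutive integers is divisible by (2)! = 2, so h(j+1) − h(j) is divisible by 3·2 = 6. By the inductive hypothesis 6 | h(j), hence 6 | h(j+1).
By induction, the statement is established for all m ≥ 1.
Therefore the largest such d is 6.

d = 6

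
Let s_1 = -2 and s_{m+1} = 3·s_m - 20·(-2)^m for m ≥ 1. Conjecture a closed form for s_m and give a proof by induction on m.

s_m = (-2)^(m + 2) + 2·3^m

Computing the first terms: s_1 = -2, s_2 = 34, s_3 = 22. This suggests s_m = (-2)^(m + 2) + 2·3^m.
Base case (m = 1): the formula gives -2 = -2 = s_1.
Inductive step: assume the claim holds for m = k, so s_k = (-2)^(k + 2) + 2·3^k.
Then s_{k+1} = 3·s_k - 20·(-2)^k = 3·((-2)^(k + 2) + 2·3^k) - 20·(-2)^k = (-2)^(k + 3) + 2·3^(k + 1) = (-2)^((k+1) + 2) + 2·3^(k+1),
which is the claimed formula at m = k+1.
This completes the induction.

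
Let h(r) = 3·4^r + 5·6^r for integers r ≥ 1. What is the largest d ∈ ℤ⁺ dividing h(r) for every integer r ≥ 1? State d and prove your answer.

Computing the first values: h(1) = 42 and h(2) = 228; gcd(42, 228) = 6, so d ≤ 6.
We prove 6 | 3·4^r + 5·6^r for all r ≥ 1 by induction on r.
When r = 1: h(1) = 42 = 6·(7), so 6 | h(1).
For the inductive step, assume it holds for an arbitrary p ≥ 1, i.e. 6 | h(p). Then
h(p+1) − 6·h(p) = (3·4^(p+1) + 5·6^(p+1)) − 6·(3·4^p + 5·6^p) = (3)·4^p·(4 − 6) = (-6)·4^p. Since 6 | h(p) by the inductive hypothesis, 6 | 6·h(p); and 6 | -6 since -6 = 6·-1. Therefore 6 | h(p+1).
Hence, by induction on r, the claim holds for every r ≥ 1.
Therefore the largest such d is 6.

d = 6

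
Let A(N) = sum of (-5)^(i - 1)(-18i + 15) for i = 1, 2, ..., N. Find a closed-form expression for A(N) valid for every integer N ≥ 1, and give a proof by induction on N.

We claim A(N) = (-5)^N(3N - 2) + 2 for all N ≥ 1.
When N = 1: A(1) = -3, and the closed form gives -3. They agree.
Inductive step: assume the claim holds for N = i, so A(i) = (-5)^i(3i - 2) + 2.
Then A(i+1) = A(i) + ((-5)^i(-18i - 3)) = ((-5)^i(3i - 2) + 2) + ((-5)^i(-18i - 3)).
Simplifying, A(i+1) = -15(-5)^i·i - 5(-5)^i + 2 = (-5)^(i+1)(3(i+1) - 2) + 2,
which is the closed form with N = i+1.
By the principle of mathematical induction, the result holds for all N ≥ 1.

A(N) = (-5)^N(3N - 2) + 2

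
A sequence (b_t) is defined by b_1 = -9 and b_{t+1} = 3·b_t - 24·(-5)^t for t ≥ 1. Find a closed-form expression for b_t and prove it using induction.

Computing the first terms: b_1 = -9, b_2 = 93, b_3 = -321. This suggests b_t = 3(-5)^t + 2·3^t.
For the base case t = 1: the formula gives -9 = -9 = b_1.
Inductive step: assume the claim holds for t = j, so b_j = 3(-5)^j + 2·3^j.
Then b_{j+1} = 3·b_j - 24·(-5)^j = 3·(3(-5)^j + 2·3^j) - 24·(-5)^j = 3(-5)^(j + 1) + 2·3^(j + 1),
which is the claimed formula at t = j+1.
By the principle of mathematical induction, the result holds for all t ≥ 1.

b_t = 3(-5)^t + 2·3^t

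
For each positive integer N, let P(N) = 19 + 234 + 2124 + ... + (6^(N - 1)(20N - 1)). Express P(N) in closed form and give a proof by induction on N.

P(N) = 6^N(4N - 1) + 1

We claim P(N) = 6^N(4N - 1) + 1 for all N ≥ 1.
Base step (N = 1): P(1) = 19, and the closed form gives 19. They agree.
Inductive step: assume the claim holds for N = j, so P(j) = 6^j(4j - 1) + 1.
Then P(j+1) = P(j) + (6^j(20j + 19)) = (6^j(4j - 1) + 1) + (6^j(20j + 19)).
Simplifying, P(j+1) = 24·6^j·j + 18·6^j + 1 = 6^(j+1)(4(j+1) - 1) + 1,
which is the closed form with N = j+1.
This completes the induction.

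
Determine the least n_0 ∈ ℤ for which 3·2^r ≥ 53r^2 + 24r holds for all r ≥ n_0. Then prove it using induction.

At r = 11: 6144 < 6677, so the inequality fails and n_0 ≥ 12. We prove 3·2^r ≥ 53r^2 + 24r for all r ≥ 12.
When r = 12: 3·2^r = 12288 and 53r^2 + 24r = 7920, so 12288 ≥ 7920.
Inductive step: assume the claim holds for r = j, so 3·2^j ≥ 53j^2 + 24j.
Then 3·2^(j + 1) = 2·(3·2^j) ≥ 2·(53j^2 + 24j).
Also, for j ≥ 12 we have 2·(53j^2 + 24j) ≥ 53(j+1)^2 + 24(j+1), since 2·(53j^2 + 24j) − (53(j+1)^2 + 24(j+1)) = 53j^2 - 82j - 77, which is nonnegative for all j ≥ 12.
Combining, 3·2^(j + 1) ≥ 53(j+1)^2 + 24(j+1).
By the principle of mathematical induction, the result holds for all r ≥ 12.
Hence the smallest such n_0 is 12.

n_0 = 12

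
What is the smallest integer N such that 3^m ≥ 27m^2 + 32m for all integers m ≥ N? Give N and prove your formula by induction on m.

N = 7

At m = 6: 729 < 1164, so the inequality fails and N ≥ 7. We prove 3^m ≥ 27m^2 + 32m for all m ≥ 7.
Base case (m = 7): 3^m = 2187 and 27m^2 + 32m = 1547, so 2187 ≥ 1547.
Inductive step: suppose the statement holds for some p ≥ 7, so 3^p ≥ 27p^2 + 32p.
Then 3^(p + 1) = 3·(3^p) ≥ 3·(27p^2 + 32p).
Also, for p ≥ 7 we have 3·(27p^2 + 32p) ≥ 27(p+1)^2 + 32(p+1), since 3·(27p^2 + 32p) − (27(p+1)^2 + 32(p+1)) = 54p^2 + 10p - 59, which is nonnegative for all p ≥ 7.
Combining, 3^(p + 1) ≥ 27(p+1)^2 + 32(p+1).
Hence, by induction on m, the claim holds for every m ≥ 7.
Hence the smallest such N is 7.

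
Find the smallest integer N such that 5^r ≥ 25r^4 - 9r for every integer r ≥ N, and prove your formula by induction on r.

N = 7

At r = 6: 15625 < 32346, so the inequality fails and N ≥ 7. We prove 5^r ≥ 25r^4 - 9r for all r ≥ 7.
For the base case r = 7: 5^r = 78125 and 25r^4 - 9r = 59962, so 78125 ≥ 59962.
For the inductive step, assume it holds for an arbitrary m ≥ 7, so 5^m ≥ 25m^4 - 9m.
Then 5^(m + 1) = 5·(5^m) ≥ 5·(25m^4 - 9m).
Also, for m ≥ 7 we have 5·(25m^4 - 9m) ≥ 25(m+1)^4 - 9(m+1), since 5·(25m^4 - 9m) − (25(m+1)^4 - 9(m+1)) = 100m^4 - 100m^3 - 150m^2 - 136m - 16, which is nonnegative for all m ≥ 7.
Combining, 5^(m + 1) ≥ 25(m+1)^4 - 9(m+1).
This completes the induction.
Hence the smallest such N is 7.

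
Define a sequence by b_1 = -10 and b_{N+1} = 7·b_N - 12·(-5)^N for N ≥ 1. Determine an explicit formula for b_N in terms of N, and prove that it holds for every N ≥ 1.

b_N = (-5)^N - 5·7^(N - 1)

Computing the first terms: b_1 = -10, b_2 = -10, b_3 = -370. This suggests b_N = (-5)^N - 5·7^(N - 1).
Base step (N = 1): the formula gives -10 = -10 = b_1.
Inductive step: assume the claim holds for N = j, so b_j = (-5)^j - 5·7^(j - 1).
Then b_{j+1} = 7·b_j - 12·(-5)^j = 7·((-5)^j - 5·7^(j - 1)) - 12·(-5)^j = (-5)^(j + 1) - 5·7^j = (-5)^(j+1) - 5·7^((j+1) - 1),
which is the claimed formula at N = j+1.
This completes the induction.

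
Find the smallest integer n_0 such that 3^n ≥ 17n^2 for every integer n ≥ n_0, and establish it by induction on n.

n_0 = 6

At n = 5: 243 < 425, so the inequality fails and n_0 ≥ 6. We prove 3^n ≥ 17n^2 for all n ≥ 6.
Base step (n = 6): 3^n = 729 and 17n^2 = 612, so 729 ≥ 612.
Suppose the result is true for n = k, so 3^k ≥ 17k^2.
Then 3^(k + 1) = 3·(3^k) ≥ 3·(17k^2).
Also, for k ≥ 6 we have 3·(17k^2) ≥ 17(k+1)^2, since 3 ≥ (1 + 1/k)^2 for all k ≥ 6.
Combining, 3^(k + 1) ≥ 17(k+1)^2.
Hence, by induction on n, the claim holds for every n ≥ 6.
Hence the smallest such n_0 is 6.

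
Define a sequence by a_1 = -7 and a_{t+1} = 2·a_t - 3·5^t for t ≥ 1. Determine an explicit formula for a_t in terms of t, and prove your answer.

Computing the first terms: a_1 = -7, a_2 = -29, a_3 = -133. This suggests a_t = -2^t - 5^t.
Base case (t = 1): the formula gives -7 = -7 = a_1.
For the inductive step, assume it holds for an arbitrary k ≥ 1, so a_k = -2^k - 5^k.
Then a_{k+1} = 2·a_k - 3·5^k = 2·(-2^k - 5^k) - 3·5^k = -2^(k + 1) - 5^(k + 1),
which is the claimed formula at t = k+1.
By the principle of mathematical induction, the result holds for all t ≥ 1.

a_t = -2^t - 5^t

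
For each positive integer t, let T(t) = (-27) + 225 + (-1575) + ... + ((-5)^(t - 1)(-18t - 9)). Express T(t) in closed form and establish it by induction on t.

We claim T(t) = (-5)^t(3t + 2) - 2 for all t ≥ 1.
Base step (t = 1): T(1) = -27, and the closed form gives -27. They agree.
For the inductive step, assume it holds for an arbitrary r ≥ 1, so T(r) = (-5)^r(3r + 2) - 2.
Then T(r+1) = T(r) + ((-5)^r(-18r - 27)) = ((-5)^r(3r + 2) - 2) + ((-5)^r(-18r - 27)).
Simplifying, T(r+1) = -15(-5)^r·r - 25(-5)^r - 2 = (-5)^(r+1)(3(r+1) + 2) - 2,
which is the closed form with t = r+1.
By the principle of mathematical induction, the result holds for all t ≥ 1.

T(t) = (-5)^t(3t + 2) - 2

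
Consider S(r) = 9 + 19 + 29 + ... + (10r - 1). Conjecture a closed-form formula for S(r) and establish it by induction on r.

S(r) = r(5r + 4)

We claim S(r) = r(5r + 4) for all r ≥ 1.
When r = 1: S(1) = 9, and the closed form gives 9. They agree.
For the inductive step, assume it holds for an arbitrary i ≥ 1, so S(i) = i(5i + 4).
Then S(i+1) = S(i) + (10i + 9) = (i(5i + 4)) + (10i + 9).
Simplifying, S(i+1) = (i + 1)(5i + 9) = (i+1)(5(i+1) + 4),
which is the closed form with r = i+1.
This completes the induction.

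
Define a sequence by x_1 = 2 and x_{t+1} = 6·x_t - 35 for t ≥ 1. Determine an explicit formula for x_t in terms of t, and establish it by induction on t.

Computing the first terms: x_1 = 2, x_2 = -23, x_3 = -173. This suggests x_t = -5·6^(t - 1) + 7.
For the base case t = 1: the formula gives 2 = 2 = x_1.
Inductive step: assume the claim holds for t = m, so x_m = -5·6^(m - 1) + 7.
Then x_{m+1} = 6·x_m - 35 = 6·(-5·6^(m - 1) + 7) - 35 = -5·6^m + 7 = -5·6^((m+1) - 1) + 7,
which is the claimed formula at t = m+1.
Hence, by induction on t, the claim holds for every t ≥ 1.

x_t = -5·6^(t - 1) + 7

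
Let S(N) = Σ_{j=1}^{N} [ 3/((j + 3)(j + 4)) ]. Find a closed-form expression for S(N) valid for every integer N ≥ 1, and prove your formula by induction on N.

S(N) = 3N/(4(N + 4))

We claim S(N) = 3N/(4(N + 4)) for all N ≥ 1.
When N = 1: S(1) = 3/20, and the closed form gives 3/20. They agree.
For the inductive step, assume it holds for an arbitrary j ≥ 1, so S(j) = 3j/(4(j + 4)).
Then S(j+1) = S(j) + (3/((j + 4)(j + 5))) = (3j/(4(j + 4))) + (3/((j + 4)(j + 5))).
Simplifying, S(j+1) = 3(j + 1)/(4(j + 5)) = 3(j+1)/(4((j+1) + 4)),
which is the closed form with N = j+1.
Hence, by induction on N, the claim holds for every N ≥ 1.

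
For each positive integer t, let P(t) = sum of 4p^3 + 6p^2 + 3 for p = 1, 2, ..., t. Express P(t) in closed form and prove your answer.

We claim P(t) = t(t^3 + 4t^2 + 4t + 4) for all t ≥ 1.
When t = 1: P(1) = 13, and the closed form gives 13. They agree.
For the inductive step, assume it holds for an arbitrary p ≥ 1, so P(p) = p(p^3 + 4p^2 + 4p + 4).
Then P(p+1) = P(p) + (4(p + 1)^3 + 6(p + 1)^2 + 3) = (p(p^3 + 4p^2 + 4p + 4)) + (4(p + 1)^3 + 6(p + 1)^2 + 3).
Simplifying, P(p+1) = (p + 1)(p^3 + 7p^2 + 15p + 13) = (p+1)((p+1)^3 + 4(p+1)^2 + 4(p+1) + 4),
which is the closed form with t = p+1.
This completes the induction.

P(t) = t(t^3 + 4t^2 + 4t + 4)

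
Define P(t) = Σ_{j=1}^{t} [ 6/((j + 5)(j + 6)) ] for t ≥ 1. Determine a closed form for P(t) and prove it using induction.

We claim P(t) = t/(t + 6) for all t ≥ 1.
Base case (t = 1): P(1) = 1/7, and the closed form gives 1/7. They agree.
Suppose the result is true for t = j, so P(j) = j/(j + 6).
Then P(j+1) = P(j) + (6/((j + 6)(j + 7))) = (j/(j + 6)) + (6/((j + 6)(j + 7))).
Simplifying, P(j+1) = (j + 1)/(j + 7) = (j+1)/((j+1) + 6),
which is the closed form with t = j+1.
Hence, by induction on t, the claim holds for every t ≥ 1.

P(t) = t/(t + 6)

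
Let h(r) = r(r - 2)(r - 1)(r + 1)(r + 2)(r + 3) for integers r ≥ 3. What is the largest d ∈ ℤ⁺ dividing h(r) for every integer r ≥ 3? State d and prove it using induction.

d = 720

Computing the first values: h(3) = 720 and h(4) = 5040; gcd(720, 5040) = 720, so d ≤ 720.
We prove 720 | r(r - 2)(r - 1)(r + 1)(r + 2)(r + 3) for all r ≥ 3 by induction on r.
For the base case r = 3: h(3) = 720 = 720·(1), so 720 | h(3).
For the inductive step, assume it holds for an arbitrary k ≥ 3, i.e. 720 | h(k). Then
h(k+1) − h(k) = (k-1)·k·(k+1)·(k+2)·(k+3)·(k+4) − (k-2)·(k-1)·k·(k+1)·(k+2)·(k+3) = (k-1)·k·(k+1)·(k+2)·(k+3)·[(k+4) − (k-2)] = 6·(k-1)·k·(k+1)·(k+2)·(k+3). The product of 5 consecutive integers is divisible by (5)! = 120, so h(k+1) − h(k) is divisible by 6·120 = 720. By the inductive hypothesis 720 | h(k), hence 720 | h(k+1).
This completes the induction.
Therefore the largest such d is 720.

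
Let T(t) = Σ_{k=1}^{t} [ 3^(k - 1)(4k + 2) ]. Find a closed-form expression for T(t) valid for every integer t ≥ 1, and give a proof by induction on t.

T(t) = 2·3^t·t

We claim T(t) = 2·3^t·t for all t ≥ 1.
Base case (t = 1): T(1) = 6, and the closed form gives 6. They agree.
For the inductive step, assume it holds for an arbitrary k ≥ 1, so T(k) = 2·3^k·k.
Then T(k+1) = T(k) + (3^k(4k + 6)) = (2·3^k·k) + (3^k(4k + 6)).
Simplifying, T(k+1) = 6·3^k(k + 1) = 2·3^(k+1)·(k+1),
which is the closed form with t = k+1.
This completes the induction.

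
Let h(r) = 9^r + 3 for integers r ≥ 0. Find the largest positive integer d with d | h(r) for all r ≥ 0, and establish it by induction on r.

d = 4

Computing the first values: h(0) = 4 and h(1) = 12; gcd(4, 12) = 4, so d ≤ 4.
We prove 4 | 9^r + 3 for all r ≥ 0 by induction on r.
For the base case r = 0: h(0) = 4 = 4·(1), so 4 | h(0).
Suppose the result is true for r = i, i.e. 4 | h(i). Then
h(i+1) = 9^(i+1) + 3 = 9·(9^i + 3) - 24 = 9·h(i) - 24. The first term is divisible by 4 by the inductive hypothesis, and -24 is divisible by 4. Hence 4 | h(i+1).
By induction, the statement is established for all r ≥ 0.
Therefore the largest such d is 4.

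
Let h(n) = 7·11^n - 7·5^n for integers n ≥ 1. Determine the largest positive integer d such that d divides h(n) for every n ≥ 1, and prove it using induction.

Computing the first values: h(1) = 42 and h(2) = 672; gcd(42, 672) = 42, so d ≤ 42.
We prove 42 | 7·11^n - 7·5^n for all n ≥ 1 by induction on n.
Base case (n = 1): h(1) = 42 = 42·(1), so 42 | h(1).
Inductive step: assume the claim holds for n = r, i.e. 42 | h(r). Then
h(r+1) − 11·h(r) = (7·11^(r+1) - 7·5^(r+1)) − 11·(7·11^r - 7·5^r) = (-7)·5^r·(5 − 11) = (42)·5^r. Since 42 | h(r) by the inductive hypothesis, 42 | 11·h(r); and 42 | 42 since 42 = 42·1. Therefore 42 | h(r+1).
By the principle of mathematical induction, the result holds for all n ≥ 1.
Therefore the largest such d is 42.

d = 42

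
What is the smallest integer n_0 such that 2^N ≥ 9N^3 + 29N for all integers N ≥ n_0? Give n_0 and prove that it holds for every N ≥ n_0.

At N = 14: 16384 < 25102, so the inequality fails and n_0 ≥ 15. We prove 2^N ≥ 9N^3 + 29N for all N ≥ 15.
Base step (N = 15): 2^N = 32768 and 9N^3 + 29N = 30810, so 32768 ≥ 30810.
Inductive step: assume the claim holds for N = r, so 2^r ≥ 9r^3 + 29r.
Then 2^(r + 1) = 2·(2^r) ≥ 2·(9r^3 + 29r).
Also, for r ≥ 15 we have 2·(9r^3 + 29r) ≥ 9(r+1)^3 + 29(r+1), since 2·(9r^3 + 29r) − (9(r+1)^3 + 29(r+1)) = 9r^3 - 27r^2 + 2r - 38, which is nonnegative for all r ≥ 15.
Combining, 2^(r + 1) ≥ 9(r+1)^3 + 29(r+1).
By induction, the statement is established for all N ≥ 15.
Hence the smallest such n_0 is 15.

n_0 = 15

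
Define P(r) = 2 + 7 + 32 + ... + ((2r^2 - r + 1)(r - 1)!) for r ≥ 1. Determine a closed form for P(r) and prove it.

P(r) = (2r + 1)r! - 1

We claim P(r) = (2r + 1)r! - 1 for all r ≥ 1.
For the base case r = 1: P(1) = 2, and the closed form gives 2. They agree.
Inductive step: suppose the statement holds for some k ≥ 1, so P(k) = (2k + 1)k! - 1.
Then P(k+1) = P(k) + ((2k^2 + 3k + 2)k!) = ((2k + 1)k! - 1) + ((2k^2 + 3k + 2)k!).
Simplifying, P(k+1) = (2(k+1) + 1)(k+1)! - 1,
which is the closed form with r = k+1.
By the principle of mathematical induction, the result holds for all r ≥ 1.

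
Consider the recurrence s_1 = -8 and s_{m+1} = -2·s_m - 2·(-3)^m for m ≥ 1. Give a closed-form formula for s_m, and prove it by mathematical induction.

Computing the first terms: s_1 = -8, s_2 = 22, s_3 = -62. This suggests s_m = (-2)^m + 2(-3)^m.
For the base case m = 1: the formula gives -8 = -8 = s_1.
For the inductive step, assume it holds for an arbitrary r ≥ 1, so s_r = (-2)^r + 2(-3)^r.
Then s_{r+1} = -2·s_r - 2·(-3)^r = -2·((-2)^r + 2(-3)^r) - 2·(-3)^r = (-2)^(r + 1) + 2(-3)^(r + 1),
which is the claimed formula at m = r+1.
By the principle of mathematical induction, the result holds for all m ≥ 1.

s_m = (-2)^m + 2(-3)^m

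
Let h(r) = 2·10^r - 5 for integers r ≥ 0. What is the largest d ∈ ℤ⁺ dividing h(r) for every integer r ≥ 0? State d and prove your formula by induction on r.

d = 3

Computing the first values: h(0) = -3 and h(1) = 15; gcd(-3, 15) = 3, so d ≤ 3.
We prove 3 | 2·10^r - 5 for all r ≥ 0 by induction on r.
When r = 0: h(0) = -3 = 3·(-1), so 3 | h(0).
For the inductive step, assume it holds for an arbitrary p ≥ 0, i.e. 3 | h(p). Then
h(p+1) = 2·10^(p+1) - 5 = 10·(2·10^p - 5) + 45 = 10·h(p) + 45. The first term is divisible by 3 by the inductive hypothesis, and 45 is divisible by 3. Hence 3 | h(p+1).
By induction, the statement is established for all r ≥ 0.
Therefore the largest such d is 3.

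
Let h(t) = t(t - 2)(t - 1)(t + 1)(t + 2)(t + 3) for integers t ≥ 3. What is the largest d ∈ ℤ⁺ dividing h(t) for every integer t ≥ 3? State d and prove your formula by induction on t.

Computing the first values: h(3) = 720 and h(4) = 5040; gcd(720, 5040) = 720, so d ≤ 720.
We prove 720 | t(t - 2)(t - 1)(t + 1)(t + 2)(t + 3) for all t ≥ 3 by induction on t.
When t = 3: h(3) = 720 = 720·(1), so 720 | h(3).
Inductive step: suppose the statement holds for some p ≥ 3, i.e. 720 | h(p). Then
h(p+1) − h(p) = (p-1)·p·(p+1)·(p+2)·(p+3)·(p+4) − (p-2)·(p-1)·p·(p+1)·(p+2)·(p+3) = (p-1)·p·(p+1)·(p+2)·(p+3)·[(p+4) − (p-2)] = 6·(p-1)·p·(p+1)·(p+2)·(p+3). The product of 5 consecutive integers is divisible by (5)! = 120, so h(p+1) − h(p) is divisible by 6·120 = 720. By the inductive hypothesis 720 | h(p), hence 720 | h(p+1).
This completes the induction.
Therefore the largest such d is 720.

d = 720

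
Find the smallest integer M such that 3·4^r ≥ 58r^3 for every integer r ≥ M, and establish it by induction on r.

M = 7

At r = 6: 12288 < 12528, so the inequality fails and M ≥ 7. We prove 3·4^r ≥ 58r^3 for all r ≥ 7.
When r = 7: 3·4^r = 49152 and 58r^3 = 19894, so 49152 ≥ 19894.
For the inductive step, assume it holds for an arbitrary j ≥ 7, so 3·4^j ≥ 58j^3.
Then 3·4^(j + 1) = 4·(3·4^j) ≥ 4·(58j^3).
Also, for j ≥ 7 we have 4·(58j^3) ≥ 58(j+1)^3, since 4 ≥ (1 + 1/j)^3 for all j ≥ 7.
Combining, 3·4^(j + 1) ≥ 58(j+1)^3.
This completes the induction.
Hence the smallest such M is 7.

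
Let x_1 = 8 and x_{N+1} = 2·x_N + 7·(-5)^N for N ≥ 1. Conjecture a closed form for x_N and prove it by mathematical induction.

Computing the first terms: x_1 = 8, x_2 = -19, x_3 = 137. This suggests x_N = -(-5)^N + 3·2^(N - 1).
Base step (N = 1): the formula gives 8 = 8 = x_1.
Suppose the result is true for N = k, so x_k = -(-5)^k + 3·2^(k - 1).
Then x_{k+1} = 2·x_k + 7·(-5)^k = 2·(-(-5)^k + 3·2^(k - 1)) + 7·(-5)^k = -(-5)^(k + 1) + 3·2^k = -(-5)^(k+1) + 3·2^((k+1) - 1),
which is the claimed formula at N = k+1.
This completes the induction.

x_N = -(-5)^N + 3·2^(N - 1)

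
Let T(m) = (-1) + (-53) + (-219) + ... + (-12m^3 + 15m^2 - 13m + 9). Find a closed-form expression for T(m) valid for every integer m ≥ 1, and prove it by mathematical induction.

We claim T(m) = -m(3m^3 + m^2 + 2m - 5) for all m ≥ 1.
When m = 1: T(1) = -1, and the closed form gives -1. They agree.
Suppose the result is true for m = p, so T(p) = p(-3p^3 - p^2 - 2p + 5).
Then T(p+1) = T(p) + (-12p^3 - 21p^2 - 19p - 1) = (p(-3p^3 - p^2 - 2p + 5)) + (-12p^3 - 21p^2 - 19p - 1).
Simplifying, T(p+1) = -(p + 1)(3p^3 + 10p^2 + 13p + 1) = -(p+1)(3(p+1)^3 + (p+1)^2 + 2(p+1) - 5),
which is the closed form with m = p+1.
Hence, by induction on m, the claim holds for every m ≥ 1.

T(m) = -m(3m^3 + m^2 + 2m - 5)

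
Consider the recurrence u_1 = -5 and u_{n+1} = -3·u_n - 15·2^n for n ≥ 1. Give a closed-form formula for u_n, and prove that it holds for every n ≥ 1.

u_n = (-3)^(n - 1) - 3·2^n

Computing the first terms: u_1 = -5, u_2 = -15, u_3 = -15. This suggests u_n = (-3)^(n - 1) - 3·2^n.
For the base case n = 1: the formula gives -5 = -5 = u_1.
For the inductive step, assume it holds for an arbitrary p ≥ 1, so u_p = (-3)^(p - 1) - 3·2^p.
Then u_{p+1} = -3·u_p - 15·2^p = -3·((-3)^(p - 1) - 3·2^p) - 15·2^p = (-3)^p - 3·2^(p + 1) = (-3)^((p+1) - 1) - 3·2^(p+1),
which is the claimed formula at n = p+1.
Hence, by induction on n, the claim holds for every n ≥ 1.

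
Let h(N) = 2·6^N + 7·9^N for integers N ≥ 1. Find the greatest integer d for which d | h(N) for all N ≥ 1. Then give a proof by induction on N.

d = 3

Computing the first values: h(1) = 75 and h(2) = 639; gcd(75, 639) = 3, so d ≤ 3.
We prove 3 | 2·6^N + 7·9^N for all N ≥ 1 by induction on N.
Base step (N = 1): h(1) = 75 = 3·(25), so 3 | h(1).
For the inductive step, assume it holds for an arbitrary k ≥ 1, i.e. 3 | h(k). Then
h(k+1) − 9·h(k) = (2·6^(k+1) + 7·9^(k+1)) − 9·(2·6^k + 7·9^k) = (2)·6^k·(6 − 9) = (-6)·6^k. Since 3 | h(k) by the inductive hypothesis, 3 | 9·h(k); and 3 | -6 since -6 = 3·-2. Therefore 3 | h(k+1).
By the principle of mathematical induction, the result holds for all N ≥ 1.
Therefore the largest such d is 3.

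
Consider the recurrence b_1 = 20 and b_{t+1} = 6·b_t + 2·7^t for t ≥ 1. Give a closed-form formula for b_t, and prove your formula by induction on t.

Computing the first terms: b_1 = 20, b_2 = 134, b_3 = 902. This suggests b_t = 6^t + 2·7^t.
Base case (t = 1): the formula gives 20 = 20 = b_1.
For the inductive step, assume it holds for an arbitrary k ≥ 1, so b_k = 6^k + 2·7^k.
Then b_{k+1} = 6·b_k + 2·7^k = 6·(6^k + 2·7^k) + 2·7^k = 6^(k + 1) + 2·7^(k + 1),
which is the claimed formula at t = k+1.
This completes the induction.

b_t = 6^t + 2·7^t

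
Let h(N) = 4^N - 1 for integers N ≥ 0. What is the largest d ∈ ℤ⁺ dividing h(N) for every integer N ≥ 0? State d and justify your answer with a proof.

d = 3

Computing the first values: h(0) = 0 and h(1) = 3; gcd(0, 3) = 3, so d ≤ 3.
We prove 3 | 4^N - 1 for all N ≥ 0 by induction on N.
For the base case N = 0: h(0) = 0 = 3·(0), so 3 | h(0).
Inductive step: assume the claim holds for N = k, i.e. 3 | h(k). Then
h(k+1) = 4^(k+1) - 1 = 4·(4^k - 1) + 3 = 4·h(k) + 3. The first term is divisible by 3 by the inductive hypothesis, and 3 is divisible by 3. Hence 3 | h(k+1).
This completes the induction.
Therefore the largest such d is 3.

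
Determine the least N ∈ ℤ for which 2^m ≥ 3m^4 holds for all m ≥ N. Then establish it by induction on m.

N = 19

At m = 18: 262144 < 314928, so the inequality fails and N ≥ 19. We prove 2^m ≥ 3m^4 for all m ≥ 19.
When m = 19: 2^m = 524288 and 3m^4 = 390963, so 524288 ≥ 390963.
Inductive step: assume the claim holds for m = j, so 2^j ≥ 3j^4.
Then 2^(j + 1) = 2·(2^j) ≥ 2·(3j^4).
Also, for j ≥ 19 we have 2·(3j^4) ≥ 3(j+1)^4, since 2 ≥ (1 + 1/j)^4 for all j ≥ 19.
Combining, 2^(j + 1) ≥ 3(j+1)^4.
This completes the induction.
Hence the smallest such N is 19.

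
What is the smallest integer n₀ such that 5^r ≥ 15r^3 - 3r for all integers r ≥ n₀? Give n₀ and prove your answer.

At r = 4: 625 < 948, so the inequality fails and n₀ ≥ 5. We prove 5^r ≥ 15r^3 - 3r for all r ≥ 5.
Base step (r = 5): 5^r = 3125 and 15r^3 - 3r = 1860, so 3125 ≥ 1860.
For the inductive step, assume it holds for an arbitrary i ≥ 5, so 5^i ≥ 15i^3 - 3i.
Then 5^(i + 1) = 5·(5^i) ≥ 5·(15i^3 - 3i).
Also, for i ≥ 5 we have 5·(15i^3 - 3i) ≥ 15(i+1)^3 - 3(i+1), since 5·(15i^3 - 3i) − (15(i+1)^3 - 3(i+1)) = 60i^3 - 45i^2 - 57i - 12, which is nonnegative for all i ≥ 5.
Combining, 5^(i + 1) ≥ 15(i+1)^3 - 3(i+1).
By the principle of mathematical induction, the result holds for all r ≥ 5.
Hence the smallest such n₀ is 5.

n₀ = 5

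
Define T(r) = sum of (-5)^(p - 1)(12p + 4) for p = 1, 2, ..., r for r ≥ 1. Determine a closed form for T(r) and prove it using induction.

We claim T(r) = -(-5)^r(2r + 1) + 1 for all r ≥ 1.
When r = 1: T(1) = 16, and the closed form gives 16. They agree.
Inductive step: assume the claim holds for r = p, so T(p) = -(-5)^p(2p + 1) + 1.
Then T(p+1) = T(p) + ((-5)^p(12p + 16)) = (-(-5)^p(2p + 1) + 1) + ((-5)^p(12p + 16)).
Simplifying, T(p+1) = 10(-5)^p·p + 15(-5)^p + 1 = -(-5)^(p+1)(2(p+1) + 1) + 1,
which is the closed form with r = p+1.
This completes the induction.

T(r) = -(-5)^r(2r + 1) + 1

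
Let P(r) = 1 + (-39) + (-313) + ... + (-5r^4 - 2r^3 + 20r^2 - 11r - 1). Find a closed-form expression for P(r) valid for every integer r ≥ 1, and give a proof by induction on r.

We claim P(r) = -r(r^4 + 3r^3 - 4r^2 - 4r + 3) for all r ≥ 1.
For the base case r = 1: P(1) = 1, and the closed form gives 1. They agree.
Suppose the result is true for r = m, so P(m) = m(-m^4 - 3m^3 + 4m^2 + 4m - 3).
Then P(m+1) = P(m) + (-5m^4 - 22m^3 - 16m^2 + 3m + 1) = (m(-m^4 - 3m^3 + 4m^2 + 4m - 3)) + (-5m^4 - 22m^3 - 16m^2 + 3m + 1).
Simplifying, P(m+1) = -(m + 1)(m^4 + 7m^3 + 11m^2 + m - 1) = -(m+1)((m+1)^4 + 3(m+1)^3 - 4(m+1)^2 - 4(m+1) + 3),
which is the closed form with r = m+1.
Hence, by induction on r, the claim holds for every r ≥ 1.

P(r) = -r(r^4 + 3r^3 - 4r^2 - 4r + 3)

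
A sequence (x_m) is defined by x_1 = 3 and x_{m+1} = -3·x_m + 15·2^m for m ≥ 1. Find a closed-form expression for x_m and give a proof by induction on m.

Computing the first terms: x_1 = 3, x_2 = 21, x_3 = -3. This suggests x_m = (-3)^m + 3·2^m.
When m = 1: the formula gives 3 = 3 = x_1.
For the inductive step, assume it holds for an arbitrary i ≥ 1, so x_i = (-3)^i + 3·2^i.
Then x_{i+1} = -3·x_i + 15·2^i = -3·((-3)^i + 3·2^i) + 15·2^i = (-3)^(i + 1) + 3·2^(i + 1),
which is the claimed formula at m = i+1.
By induction, the statement is established for all m ≥ 1.

x_m = (-3)^m + 3·2^m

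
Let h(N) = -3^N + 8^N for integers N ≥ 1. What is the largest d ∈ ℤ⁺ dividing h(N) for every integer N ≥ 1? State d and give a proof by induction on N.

d = 5

Computing the first values: h(1) = 5 and h(2) = 55; gcd(5, 55) = 5, so d ≤ 5.
We prove 5 | -3^N + 8^N for all N ≥ 1 by induction on N.
For the base case N = 1: h(1) = 5 = 5·(1), so 5 | h(1).
Inductive step: assume the claim holds for N = k, i.e. 5 | h(k). Then
8^{k+1} − 3^{k+1} = 8·8^k − 3·3^k = 8·(8^k − 3^k) + (5)·3^k. The first term is divisible by 5 by the inductive hypothesis, and the second term (5)·3^k is divisible by 5 since 5 | 5. Hence 5 | h(k+1).
By induction, the statement is established for all N ≥ 1.
Therefore the largest such d is 5.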